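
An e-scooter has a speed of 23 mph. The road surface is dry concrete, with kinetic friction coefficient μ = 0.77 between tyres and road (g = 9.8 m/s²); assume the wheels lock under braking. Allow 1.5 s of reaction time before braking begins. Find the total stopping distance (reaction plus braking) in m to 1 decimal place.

23 mph × 0.44704 = 10.2819 m/s.
a = μg = 0.77 × 9.8 = 7.546 m/s².
Reaction distance = v·t_r = 10.2819 × 1.5 = 15.423 m.
Braking distance = v²/(2a) = 10.2819² / (2 × 7.546) = 105.717 / 15.092 = 7.005 m.
Total = 15.423 + 7.005 = 22.428 m.

Total stopping distance ≈ 22.4 m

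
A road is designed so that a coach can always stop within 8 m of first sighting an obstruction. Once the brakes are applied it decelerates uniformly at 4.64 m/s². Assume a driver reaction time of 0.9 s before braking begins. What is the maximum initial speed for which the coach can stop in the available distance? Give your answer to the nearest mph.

Stopping distance: v·t_r + v²/(2a) = 8 with t_r = 0.9 s and a = 4.640 m/s².
So v² + 8.352 v − 74.24 = 0.
Positive root: v = −a·t_r + √((a·t_r)² + 2a·d) = −4.176 + √(17.439 + 74.24) = 5.3989 m/s.
5.3989 m/s ÷ 0.44704 = 12.077 mph.

Maximum speed ≈ 12 mph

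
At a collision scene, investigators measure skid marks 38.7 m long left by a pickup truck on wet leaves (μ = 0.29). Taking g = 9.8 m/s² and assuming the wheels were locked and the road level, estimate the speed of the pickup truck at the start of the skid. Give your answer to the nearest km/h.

Deceleration a = μg = 0.29 × 9.8 = 2.842 m/s².
v = √(2a·d) = √(2 × 2.842 × 38.7) = √219.971 = 14.8314 m/s.
= 14.8314 × 3.6 = 53.393 km/h.

Initial speed ≈ 53 km/h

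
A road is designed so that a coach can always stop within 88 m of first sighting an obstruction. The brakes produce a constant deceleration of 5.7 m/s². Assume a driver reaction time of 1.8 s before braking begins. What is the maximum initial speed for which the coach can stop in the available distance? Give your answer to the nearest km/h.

Stopping distance: v·t_r + v²/(2a) = 88 with t_r = 1.8 s and a = 5.700 m/s².
So v² + 20.520 v − 1003.20 = 0.
Positive root: v = −a·t_r + √((a·t_r)² + 2a·d) = −10.260 + √(105.268 + 1003.20) = 23.0337 m/s.
23.0337 m/s × 3.6 = 82.921 km/h.

Maximum speed ≈ 83 km/h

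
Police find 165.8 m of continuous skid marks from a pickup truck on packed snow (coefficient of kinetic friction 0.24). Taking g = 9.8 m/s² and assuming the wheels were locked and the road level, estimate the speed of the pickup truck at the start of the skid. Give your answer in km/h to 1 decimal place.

Deceleration a = μg = 0.24 × 9.8 = 2.352 m/s².
v = √(2a·d) = √(2 × 2.352 × 165.8) = √779.923 = 27.9271 m/s.
= 27.9271 × 3.6 = 100.538 km/h.

Initial speed ≈ 100.5 km/h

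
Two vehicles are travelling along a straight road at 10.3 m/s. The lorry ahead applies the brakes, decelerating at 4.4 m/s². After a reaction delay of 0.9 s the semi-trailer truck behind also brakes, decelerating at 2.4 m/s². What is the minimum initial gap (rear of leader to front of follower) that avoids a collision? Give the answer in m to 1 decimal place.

Leader travels v²/(2a_L) = 106.090 / 8.800 = 12.056 m before stopping.
Follower covers v·t_r = 10.3000 × 0.9 = 9.270 m while reacting, then v²/(2a_F) = 106.090 / 4.800 = 22.102 m while braking, for a total of 9.270 + 22.102 = 31.372 m.
Since a_F ≤ a_L and the follower starts braking later, the follower is never slower than the leader, so the closest approach is when both have stopped.
Minimum gap = 31.372 − 12.056 = 19.316 m.

Minimum gap ≈ 19.3 m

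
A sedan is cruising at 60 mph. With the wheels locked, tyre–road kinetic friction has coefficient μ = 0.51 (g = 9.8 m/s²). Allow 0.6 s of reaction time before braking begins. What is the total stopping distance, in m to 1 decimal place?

60 mph × 0.44704 = 26.8224 m/s.
a = μg = 0.51 × 9.8 = 4.998 m/s².
Reaction distance = v·t_r = 26.8224 × 0.6 = 16.093 m.
Braking distance = v²/(2a) = 26.8224² / (2 × 4.998) = 719.441 / 9.996 = 71.973 m.
Total = 16.093 + 71.973 = 88.066 m.

Total stopping distance ≈ 88.1 m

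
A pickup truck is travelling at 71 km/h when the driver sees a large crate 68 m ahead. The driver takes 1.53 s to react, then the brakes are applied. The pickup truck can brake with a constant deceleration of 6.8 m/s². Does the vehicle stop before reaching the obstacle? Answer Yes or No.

71 km/h ÷ 3.6 = 19.7222 m/s.
Reaction distance = 19.7222 × 1.53 = 30.175 m.
Braking distance = v²/(2a) = 388.965 / 13.600 = 28.600 m.
Total stopping distance = 30.175 + 28.600 = 58.775 m, vs 68 m available — it stops with 68 − 58.775 = 9.225 m to spare.

Yes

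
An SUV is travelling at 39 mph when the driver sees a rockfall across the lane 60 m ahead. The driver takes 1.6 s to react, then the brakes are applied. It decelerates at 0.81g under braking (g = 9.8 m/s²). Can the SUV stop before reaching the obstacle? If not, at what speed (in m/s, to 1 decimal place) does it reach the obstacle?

39 mph × 0.44704 = 17.4346 m/s.
a = 0.81 × 9.8 = 7.938 m/s².
Reaction distance = 17.4346 × 1.6 = 27.895 m.
Braking distance = v²/(2a) = 303.965 / 15.876 = 19.146 m.
Total stopping distance = 27.895 + 19.146 = 47.041 m, vs 60 m available — it stops with 60 − 47.041 = 12.959 m to spare.

Yes — it stops about 13.0 m short of the obstacle, so it never reaches it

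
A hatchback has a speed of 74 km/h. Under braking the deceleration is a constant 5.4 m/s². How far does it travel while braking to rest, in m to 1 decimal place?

Braking distance ≈ 39.1 m

74 km/h ÷ 3.6 = 20.5556 m/s.
Braking distance = v²/(2a) = 20.5556² / (2 × 5.400) = 422.533 / 10.800 = 39.123 m.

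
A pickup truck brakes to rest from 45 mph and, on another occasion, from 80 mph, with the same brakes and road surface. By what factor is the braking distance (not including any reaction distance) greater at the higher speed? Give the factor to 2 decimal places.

Factor ≈ 3.16

Braking distance d = v²/(2a), so with a fixed, d ∝ v².
Factor = (80/45)² = 1.7778² = 3.1606.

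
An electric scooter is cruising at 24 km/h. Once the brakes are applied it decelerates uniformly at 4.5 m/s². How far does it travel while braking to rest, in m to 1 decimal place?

24 km/h ÷ 3.6 = 6.6667 m/s.
Braking distance = v²/(2a) = 6.6667² / (2 × 4.500) = 44.445 / 9.000 = 4.938 m.

Braking distance ≈ 4.9 m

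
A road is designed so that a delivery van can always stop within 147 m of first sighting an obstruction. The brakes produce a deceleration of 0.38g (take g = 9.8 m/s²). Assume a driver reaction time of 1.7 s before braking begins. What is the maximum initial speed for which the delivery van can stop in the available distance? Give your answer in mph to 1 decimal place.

Maximum speed ≈ 61.2 mph

a = 0.38 × 9.8 = 3.724 m/s².
Stopping distance: v·t_r + v²/(2a) = 147 with t_r = 1.7 s and a = 3.724 m/s².
So v² + 12.662 v − 1094.86 = 0.
Positive root: v = −a·t_r + √((a·t_r)² + 2a·d) = −6.331 + √(40.082 + 1094.86) = 27.3579 m/s.
27.3579 m/s ÷ 0.44704 = 61.198 mph.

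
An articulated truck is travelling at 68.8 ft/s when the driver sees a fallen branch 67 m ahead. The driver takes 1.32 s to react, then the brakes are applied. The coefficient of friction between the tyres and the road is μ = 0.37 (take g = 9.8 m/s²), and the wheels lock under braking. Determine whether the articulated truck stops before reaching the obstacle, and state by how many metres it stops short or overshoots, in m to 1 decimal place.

68.8 ft/s × 0.3048 = 20.9702 m/s.
a = μg = 0.37 × 9.8 = 3.626 m/s².
Reaction distance = 20.9702 × 1.32 = 27.681 m.
Braking distance = v²/(2a) = 439.749 / 7.252 = 60.638 m.
Total stopping distance = 27.681 + 60.638 = 88.319 m, vs 67 m available — it cannot stop in time and overshoots by 88.319 − 67 = 21.319 m.

No — it overshoots by 21.3 m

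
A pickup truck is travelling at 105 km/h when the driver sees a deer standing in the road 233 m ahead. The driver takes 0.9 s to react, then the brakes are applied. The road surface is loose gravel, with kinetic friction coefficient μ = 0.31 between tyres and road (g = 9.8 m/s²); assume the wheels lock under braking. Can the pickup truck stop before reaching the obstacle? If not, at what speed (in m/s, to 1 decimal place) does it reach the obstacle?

Yes — it stops about 66.7 m short of the obstacle, so it never reaches it

105 km/h ÷ 3.6 = 29.1667 m/s.
a = μg = 0.31 × 9.8 = 3.038 m/s².
Reaction distance = 29.1667 × 0.9 = 26.250 m.
Braking distance = v²/(2a) = 850.696 / 6.076 = 140.009 m.
Total stopping distance = 26.250 + 140.009 = 166.259 m, vs 233 m available — it stops with 233 − 166.259 = 66.741 m to spare.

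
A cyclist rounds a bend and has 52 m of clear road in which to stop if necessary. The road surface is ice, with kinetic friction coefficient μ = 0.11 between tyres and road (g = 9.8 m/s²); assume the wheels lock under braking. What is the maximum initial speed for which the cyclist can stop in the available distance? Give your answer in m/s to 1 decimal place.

a = μg = 0.11 × 9.8 = 1.078 m/s².
v²/(2a) = d ⇒ v = √(2 × 1.078 × 52) = √112.11 = 10.5882 m/s.

Maximum speed ≈ 10.6 m/s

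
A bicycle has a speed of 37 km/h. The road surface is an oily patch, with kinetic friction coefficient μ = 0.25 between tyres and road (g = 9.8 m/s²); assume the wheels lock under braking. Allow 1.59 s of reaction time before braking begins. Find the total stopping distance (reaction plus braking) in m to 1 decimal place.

37 km/h ÷ 3.6 = 10.2778 m/s.
a = μg = 0.25 × 9.8 = 2.450 m/s².
Reaction distance = v·t_r = 10.2778 × 1.59 = 16.342 m.
Braking distance = v²/(2a) = 10.2778² / (2 × 2.450) = 105.633 / 4.900 = 21.558 m.
Total = 16.342 + 21.558 = 37.900 m.

Total stopping distance ≈ 37.9 m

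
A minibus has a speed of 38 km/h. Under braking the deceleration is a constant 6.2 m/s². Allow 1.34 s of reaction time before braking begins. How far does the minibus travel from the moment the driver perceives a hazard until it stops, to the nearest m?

38 km/h ÷ 3.6 = 10.5556 m/s.
Reaction distance = v·t_r = 10.5556 × 1.34 = 14.145 m.
Braking distance = v²/(2a) = 10.5556² / (2 × 6.200) = 111.421 / 12.400 = 8.986 m.
Total = 14.145 + 8.986 = 23.131 m.

Total stopping distance ≈ 23 m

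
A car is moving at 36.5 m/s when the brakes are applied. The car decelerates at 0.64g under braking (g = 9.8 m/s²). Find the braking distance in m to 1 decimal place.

a = 0.64 × 9.8 = 6.272 m/s².
Braking distance = v²/(2a) = 36.5000² / (2 × 6.272) = 1332.250 / 12.544 = 106.206 m.

Braking distance ≈ 106.2 m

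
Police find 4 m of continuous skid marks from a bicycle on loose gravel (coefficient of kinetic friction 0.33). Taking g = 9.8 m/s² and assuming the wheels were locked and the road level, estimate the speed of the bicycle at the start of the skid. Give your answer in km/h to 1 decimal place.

Deceleration a = μg = 0.33 × 9.8 = 3.234 m/s².
v = √(2a·d) = √(2 × 3.234 × 4) = √25.872 = 5.0865 m/s.
= 5.0865 × 3.6 = 18.311 km/h.

Initial speed ≈ 18.3 km/h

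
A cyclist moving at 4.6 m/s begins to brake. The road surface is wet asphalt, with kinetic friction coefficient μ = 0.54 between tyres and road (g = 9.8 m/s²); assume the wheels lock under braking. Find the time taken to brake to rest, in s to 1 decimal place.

a = μg = 0.54 × 9.8 = 5.292 m/s².
Braking time = v/a = 4.6000 / 5.292 = 0.869 s.

Braking time ≈ 0.9 s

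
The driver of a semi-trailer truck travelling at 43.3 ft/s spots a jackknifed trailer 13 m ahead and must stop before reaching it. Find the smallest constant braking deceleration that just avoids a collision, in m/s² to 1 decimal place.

43.3 ft/s × 0.3048 = 13.1978 m/s.
v² = 2a·d ⇒ a = v²/(2d) = 13.1978² / (2 × 13.000) = 174.182 / 26.000 = 6.6993 m/s².

Required deceleration ≈ 6.7 m/s²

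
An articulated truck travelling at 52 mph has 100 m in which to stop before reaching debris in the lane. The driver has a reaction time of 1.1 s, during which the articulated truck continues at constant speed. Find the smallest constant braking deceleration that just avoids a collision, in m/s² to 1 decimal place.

Required deceleration ≈ 3.6 m/s²

52 mph × 0.44704 = 23.2461 m/s.
Distance covered during reaction = 23.2461 × 1.1 = 25.571 m.
Distance available for braking: 100 − 25.571 = 74.429 m.
v² = 2a·d ⇒ a = v²/(2d) = 23.2461² / (2 × 74.429) = 540.381 / 148.858 = 3.6302 m/s².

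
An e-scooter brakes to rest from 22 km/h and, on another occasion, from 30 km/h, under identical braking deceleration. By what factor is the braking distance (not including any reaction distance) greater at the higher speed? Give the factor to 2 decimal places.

Factor ≈ 1.86

Braking distance d = v²/(2a), so with a fixed, d ∝ v².
Factor = (30/22)² = 1.3636² = 1.8594.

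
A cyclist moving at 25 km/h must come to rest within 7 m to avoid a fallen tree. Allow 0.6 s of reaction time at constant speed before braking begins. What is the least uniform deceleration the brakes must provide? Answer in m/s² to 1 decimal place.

Required deceleration ≈ 8.5 m/s²

25 km/h ÷ 3.6 = 6.9444 m/s.
Distance covered during reaction = 6.9444 × 0.6 = 4.167 m.
Distance available for braking: 7 − 4.167 = 2.833 m.
v² = 2a·d ⇒ a = v²/(2d) = 6.9444² / (2 × 2.833) = 48.225 / 5.666 = 8.5113 m/s².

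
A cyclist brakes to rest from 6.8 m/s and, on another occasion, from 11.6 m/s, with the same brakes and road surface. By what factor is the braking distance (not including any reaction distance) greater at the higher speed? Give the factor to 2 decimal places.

Factor ≈ 2.91

Braking distance d = v²/(2a), so with a fixed, d ∝ v².
Factor = (11.6/6.8)² = 1.7059² = 2.9101.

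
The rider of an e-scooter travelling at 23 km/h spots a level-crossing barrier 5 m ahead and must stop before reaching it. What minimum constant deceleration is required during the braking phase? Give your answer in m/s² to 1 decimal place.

23 km/h ÷ 3.6 = 6.3889 m/s.
v² = 2a·d ⇒ a = v²/(2d) = 6.3889² / (2 × 5.000) = 40.818 / 10.000 = 4.0818 m/s².

Required deceleration ≈ 4.1 m/s²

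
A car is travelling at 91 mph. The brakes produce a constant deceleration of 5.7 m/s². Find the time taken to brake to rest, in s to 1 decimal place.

Braking time ≈ 7.1 s

91 mph × 0.44704 = 40.6806 m/s.
Braking time = v/a = 40.6806 / 5.700 = 7.137 s.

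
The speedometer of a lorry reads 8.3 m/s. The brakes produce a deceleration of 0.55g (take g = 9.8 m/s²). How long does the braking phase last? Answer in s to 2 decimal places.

a = 0.55 × 9.8 = 5.390 m/s².
Braking time = v/a = 8.3000 / 5.390 = 1.540 s.

Braking time ≈ 1.54 s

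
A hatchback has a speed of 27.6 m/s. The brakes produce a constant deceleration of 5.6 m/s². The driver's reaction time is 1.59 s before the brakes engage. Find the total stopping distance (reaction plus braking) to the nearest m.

Total stopping distance ≈ 112 m

Reaction distance = v·t_r = 27.6000 × 1.59 = 43.884 m.
Braking distance = v²/(2a) = 27.6000² / (2 × 5.600) = 761.760 / 11.200 = 68.014 m.
Total = 43.884 + 68.014 = 111.898 m.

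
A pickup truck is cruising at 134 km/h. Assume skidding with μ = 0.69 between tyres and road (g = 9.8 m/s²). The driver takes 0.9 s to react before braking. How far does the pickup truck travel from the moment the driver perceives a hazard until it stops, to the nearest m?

134 km/h ÷ 3.6 = 37.2222 m/s.
a = μg = 0.69 × 9.8 = 6.762 m/s².
Reaction distance = v·t_r = 37.2222 × 0.9 = 33.500 m.
Braking distance = v²/(2a) = 37.2222² / (2 × 6.762) = 1385.492 / 13.524 = 102.447 m.
Total = 33.500 + 102.447 = 135.947 m.

Total stopping distance ≈ 136 m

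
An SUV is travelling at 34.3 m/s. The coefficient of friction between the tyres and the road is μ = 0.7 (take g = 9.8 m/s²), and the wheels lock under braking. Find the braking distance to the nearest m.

Braking distance ≈ 86 m

a = μg = 0.7 × 9.8 = 6.860 m/s².
Braking distance = v²/(2a) = 34.3000² / (2 × 6.860) = 1176.490 / 13.720 = 85.750 m.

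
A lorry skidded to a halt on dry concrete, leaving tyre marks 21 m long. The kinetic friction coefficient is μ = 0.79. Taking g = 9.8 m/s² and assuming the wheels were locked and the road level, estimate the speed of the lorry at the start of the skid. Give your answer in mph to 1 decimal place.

Deceleration a = μg = 0.79 × 9.8 = 7.742 m/s².
v = √(2a·d) = √(2 × 7.742 × 21) = √325.164 = 18.0323 m/s.
= 18.0323 ÷ 0.44704 = 40.337 mph.

Initial speed ≈ 40.3 mph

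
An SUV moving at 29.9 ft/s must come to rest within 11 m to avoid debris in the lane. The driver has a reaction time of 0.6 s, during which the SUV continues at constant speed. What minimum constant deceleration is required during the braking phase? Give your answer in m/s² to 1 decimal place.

29.9 ft/s × 0.3048 = 9.1135 m/s.
Distance covered during reaction = 9.1135 × 0.6 = 5.468 m.
Distance available for braking: 11 − 5.468 = 5.532 m.
v² = 2a·d ⇒ a = v²/(2d) = 9.1135² / (2 × 5.532) = 83.056 / 11.064 = 7.5069 m/s².

Required deceleration ≈ 7.5 m/s²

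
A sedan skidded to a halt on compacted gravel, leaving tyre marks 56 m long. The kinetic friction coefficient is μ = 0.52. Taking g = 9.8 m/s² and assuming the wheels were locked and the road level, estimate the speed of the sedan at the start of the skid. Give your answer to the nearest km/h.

Deceleration a = μg = 0.52 × 9.8 = 5.096 m/s².
v = √(2a·d) = √(2 × 5.096 × 56) = √570.752 = 23.8904 m/s.
= 23.8904 × 3.6 = 86.005 km/h.

Initial speed ≈ 86 km/h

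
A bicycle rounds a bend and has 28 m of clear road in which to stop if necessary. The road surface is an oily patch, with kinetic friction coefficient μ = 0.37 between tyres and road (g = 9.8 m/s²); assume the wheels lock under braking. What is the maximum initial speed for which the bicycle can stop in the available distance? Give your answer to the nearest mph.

a = μg = 0.37 × 9.8 = 3.626 m/s².
v²/(2a) = d ⇒ v = √(2 × 3.626 × 28) = √203.06 = 14.2499 m/s.
14.2499 m/s ÷ 0.44704 = 31.876 mph.

Maximum speed ≈ 32 mph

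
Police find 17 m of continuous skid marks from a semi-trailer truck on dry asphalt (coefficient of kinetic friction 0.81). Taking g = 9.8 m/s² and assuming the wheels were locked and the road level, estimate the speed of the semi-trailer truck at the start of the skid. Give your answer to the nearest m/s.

Deceleration a = μg = 0.81 × 9.8 = 7.938 m/s².
v = √(2a·d) = √(2 × 7.938 × 17) = √269.892 = 16.4284 m/s.

Initial speed ≈ 16 m/s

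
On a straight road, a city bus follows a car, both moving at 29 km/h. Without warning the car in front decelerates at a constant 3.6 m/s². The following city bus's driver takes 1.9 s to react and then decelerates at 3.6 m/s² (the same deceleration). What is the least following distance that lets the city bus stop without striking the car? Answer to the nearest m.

29 km/h ÷ 3.6 = 8.0556 m/s.
Leader travels v²/(2a_L) = 64.893 / 7.200 = 9.013 m before stopping.
Follower covers v·t_r = 8.0556 × 1.9 = 15.306 m while reacting, then v²/(2a_F) = 64.893 / 7.200 = 9.013 m while braking, for a total of 15.306 + 9.013 = 24.319 m.
Since a_F ≤ a_L and the follower starts braking later, the follower is never slower than the leader, so the closest approach is when both have stopped.
Minimum gap = 24.319 − 9.013 = 15.306 m.

Minimum gap ≈ 15 m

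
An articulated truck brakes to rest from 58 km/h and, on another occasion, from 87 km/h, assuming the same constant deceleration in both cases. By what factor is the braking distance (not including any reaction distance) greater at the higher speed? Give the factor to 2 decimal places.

Braking distance d = v²/(2a), so with a fixed, d ∝ v².
Factor = (87/58)² = 1.5000² = 2.2500.

Factor ≈ 2.25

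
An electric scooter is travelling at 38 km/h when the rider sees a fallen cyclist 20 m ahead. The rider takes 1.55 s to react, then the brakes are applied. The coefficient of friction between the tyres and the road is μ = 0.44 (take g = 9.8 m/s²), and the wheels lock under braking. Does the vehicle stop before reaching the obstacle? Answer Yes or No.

38 km/h ÷ 3.6 = 10.5556 m/s.
a = μg = 0.44 × 9.8 = 4.312 m/s².
Reaction distance = 10.5556 × 1.55 = 16.361 m.
Braking distance = v²/(2a) = 111.421 / 8.624 = 12.920 m.
Total stopping distance = 16.361 + 12.920 = 29.281 m, vs 20 m available — it cannot stop in time and overshoots by 29.281 − 20 = 9.281 m.

No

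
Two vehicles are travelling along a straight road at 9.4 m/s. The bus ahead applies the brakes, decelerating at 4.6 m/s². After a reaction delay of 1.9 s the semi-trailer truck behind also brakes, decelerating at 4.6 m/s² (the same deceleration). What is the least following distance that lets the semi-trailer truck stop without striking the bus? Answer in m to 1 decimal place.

Minimum gap ≈ 17.9 m

Leader travels v²/(2a_L) = 88.360 / 9.200 = 9.604 m before stopping.
Follower covers v·t_r = 9.4000 × 1.9 = 17.860 m while reacting, then v²/(2a_F) = 88.360 / 9.200 = 9.604 m while braking, for a total of 17.860 + 9.604 = 27.464 m.
Since a_F ≤ a_L and the follower starts braking later, the follower is never slower than the leader, so the closest approach is when both have stopped.
Minimum gap = 27.464 − 9.604 = 17.860 m.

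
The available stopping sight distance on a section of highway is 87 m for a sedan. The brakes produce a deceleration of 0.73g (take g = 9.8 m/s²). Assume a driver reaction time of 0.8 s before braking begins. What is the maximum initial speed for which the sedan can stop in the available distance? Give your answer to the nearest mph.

Maximum speed ≈ 67 mph

a = 0.73 × 9.8 = 7.154 m/s².
Stopping distance: v·t_r + v²/(2a) = 87 with t_r = 0.8 s and a = 7.154 m/s².
So v² + 11.446 v − 1244.80 = 0.
Positive root: v = −a·t_r + √((a·t_r)² + 2a·d) = −5.723 + √(32.753 + 1244.80) = 30.0199 m/s.
30.0199 m/s ÷ 0.44704 = 67.153 mph.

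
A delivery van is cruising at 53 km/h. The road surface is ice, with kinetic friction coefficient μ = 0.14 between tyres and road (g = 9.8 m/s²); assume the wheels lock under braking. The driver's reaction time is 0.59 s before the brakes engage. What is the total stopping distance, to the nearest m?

Total stopping distance ≈ 88 m

53 km/h ÷ 3.6 = 14.7222 m/s.
a = μg = 0.14 × 9.8 = 1.372 m/s².
Reaction distance = v·t_r = 14.7222 × 0.59 = 8.686 m.
Braking distance = v²/(2a) = 14.7222² / (2 × 1.372) = 216.743 / 2.744 = 78.988 m.
Total = 8.686 + 78.988 = 87.674 m.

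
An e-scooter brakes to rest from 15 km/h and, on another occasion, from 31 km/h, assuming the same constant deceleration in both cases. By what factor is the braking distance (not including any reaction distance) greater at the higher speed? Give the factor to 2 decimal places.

Factor ≈ 4.27

Braking distance d = v²/(2a), so with a fixed, d ∝ v².
Factor = (31/15)² = 2.0667² = 4.2712.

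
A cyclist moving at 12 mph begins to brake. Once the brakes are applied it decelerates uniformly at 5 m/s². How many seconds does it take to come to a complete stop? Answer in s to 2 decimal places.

Braking time ≈ 1.07 s

12 mph × 0.44704 = 5.3645 m/s.
Braking time = v/a = 5.3645 / 5.000 = 1.073 s.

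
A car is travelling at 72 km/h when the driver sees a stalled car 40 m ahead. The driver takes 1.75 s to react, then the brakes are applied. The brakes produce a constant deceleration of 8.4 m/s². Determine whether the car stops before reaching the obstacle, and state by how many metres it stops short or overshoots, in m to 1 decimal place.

No — it overshoots by 18.8 m

72 km/h ÷ 3.6 = 20.0000 m/s.
Reaction distance = 20.0000 × 1.75 = 35.000 m.
Braking distance = v²/(2a) = 400.000 / 16.800 = 23.810 m.
Total stopping distance = 35.000 + 23.810 = 58.810 m, vs 40 m available — it cannot stop in time and overshoots by 58.810 − 40 = 18.810 m.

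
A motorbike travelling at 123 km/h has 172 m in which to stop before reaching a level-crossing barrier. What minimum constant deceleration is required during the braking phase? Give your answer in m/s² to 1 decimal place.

Required deceleration ≈ 3.4 m/s²

123 km/h ÷ 3.6 = 34.1667 m/s.
v² = 2a·d ⇒ a = v²/(2d) = 34.1667² / (2 × 172.000) = 1167.363 / 344.000 = 3.3935 m/s².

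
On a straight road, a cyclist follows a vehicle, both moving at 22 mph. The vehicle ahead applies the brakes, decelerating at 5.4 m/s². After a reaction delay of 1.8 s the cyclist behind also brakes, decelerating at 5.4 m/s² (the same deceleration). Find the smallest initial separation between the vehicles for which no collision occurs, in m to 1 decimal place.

22 mph × 0.44704 = 9.8349 m/s.
Leader travels v²/(2a_L) = 96.725 / 10.800 = 8.956 m before stopping.
Follower covers v·t_r = 9.8349 × 1.8 = 17.703 m while reacting, then v²/(2a_F) = 96.725 / 10.800 = 8.956 m while braking, for a total of 17.703 + 8.956 = 26.659 m.
Since a_F ≤ a_L and the follower starts braking later, the follower is never slower than the leader, so the closest approach is when both have stopped.
Minimum gap = 26.659 − 8.956 = 17.703 m.

Minimum gap ≈ 17.7 m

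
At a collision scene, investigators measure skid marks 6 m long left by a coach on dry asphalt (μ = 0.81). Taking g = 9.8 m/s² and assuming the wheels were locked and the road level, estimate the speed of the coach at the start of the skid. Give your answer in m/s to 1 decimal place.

Deceleration a = μg = 0.81 × 9.8 = 7.938 m/s².
v = √(2a·d) = √(2 × 7.938 × 6) = √95.256 = 9.7599 m/s.

Initial speed ≈ 9.8 m/s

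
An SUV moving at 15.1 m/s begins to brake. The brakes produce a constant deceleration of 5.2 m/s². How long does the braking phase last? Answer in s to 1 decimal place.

Braking time ≈ 2.9 s

Braking time = v/a = 15.1000 / 5.200 = 2.904 s.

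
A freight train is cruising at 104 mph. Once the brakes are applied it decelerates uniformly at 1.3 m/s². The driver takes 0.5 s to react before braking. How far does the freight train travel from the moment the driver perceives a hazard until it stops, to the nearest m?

104 mph × 0.44704 = 46.4922 m/s.
Reaction distance = v·t_r = 46.4922 × 0.5 = 23.246 m.
Braking distance = v²/(2a) = 46.4922² / (2 × 1.300) = 2161.525 / 2.600 = 831.356 m.
Total = 23.246 + 831.356 = 854.602 m.

Total stopping distance ≈ 855 m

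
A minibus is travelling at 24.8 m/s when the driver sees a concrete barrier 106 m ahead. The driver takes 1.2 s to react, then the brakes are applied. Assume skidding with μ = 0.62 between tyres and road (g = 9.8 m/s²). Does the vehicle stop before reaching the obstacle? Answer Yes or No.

Yes

a = μg = 0.62 × 9.8 = 6.076 m/s².
Reaction distance = 24.8000 × 1.2 = 29.760 m.
Braking distance = v²/(2a) = 615.040 / 12.152 = 50.612 m.
Total stopping distance = 29.760 + 50.612 = 80.372 m, vs 106 m available — it stops with 106 − 80.372 = 25.628 m to spare.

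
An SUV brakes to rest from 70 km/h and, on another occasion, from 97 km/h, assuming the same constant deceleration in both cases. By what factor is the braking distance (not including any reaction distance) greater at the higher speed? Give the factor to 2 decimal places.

Braking distance d = v²/(2a), so with a fixed, d ∝ v².
Factor = (97/70)² = 1.3857² = 1.9202.

Factor ≈ 1.92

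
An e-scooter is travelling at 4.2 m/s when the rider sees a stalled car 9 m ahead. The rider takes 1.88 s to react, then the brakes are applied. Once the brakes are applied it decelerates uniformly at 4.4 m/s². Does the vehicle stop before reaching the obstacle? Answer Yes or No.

Reaction distance = 4.2000 × 1.88 = 7.896 m.
Braking distance = v²/(2a) = 17.640 / 8.800 = 2.005 m.
Total stopping distance = 7.896 + 2.005 = 9.901 m, vs 9 m available — it cannot stop in time and overshoots by 9.901 − 9 = 0.901 m.

No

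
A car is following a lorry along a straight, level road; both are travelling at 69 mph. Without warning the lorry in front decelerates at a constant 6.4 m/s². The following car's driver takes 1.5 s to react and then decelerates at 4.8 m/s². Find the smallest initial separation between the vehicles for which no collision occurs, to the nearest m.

69 mph × 0.44704 = 30.8458 m/s.
Leader travels v²/(2a_L) = 951.463 / 12.800 = 74.333 m before stopping.
Follower covers v·t_r = 30.8458 × 1.5 = 46.269 m while reacting, then v²/(2a_F) = 951.463 / 9.600 = 99.111 m while braking, for a total of 46.269 + 99.111 = 145.380 m.
Since a_F ≤ a_L and the follower starts braking later, the follower is never slower than the leader, so the closest approach is when both have stopped.
Minimum gap = 145.380 − 74.333 = 71.047 m.

Minimum gap ≈ 71 m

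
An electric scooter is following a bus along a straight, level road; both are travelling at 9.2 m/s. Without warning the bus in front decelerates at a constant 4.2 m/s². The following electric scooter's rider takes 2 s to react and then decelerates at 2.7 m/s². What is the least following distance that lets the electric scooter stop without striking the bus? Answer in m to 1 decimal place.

Minimum gap ≈ 24.0 m

Leader travels v²/(2a_L) = 84.640 / 8.400 = 10.076 m before stopping.
Follower covers v·t_r = 9.2000 × 2 = 18.400 m while reacting, then v²/(2a_F) = 84.640 / 5.400 = 15.674 m while braking, for a total of 18.400 + 15.674 = 34.074 m.
Since a_F ≤ a_L and the follower starts braking later, the follower is never slower than the leader, so the closest approach is when both have stopped.
Minimum gap = 34.074 − 10.076 = 23.998 m.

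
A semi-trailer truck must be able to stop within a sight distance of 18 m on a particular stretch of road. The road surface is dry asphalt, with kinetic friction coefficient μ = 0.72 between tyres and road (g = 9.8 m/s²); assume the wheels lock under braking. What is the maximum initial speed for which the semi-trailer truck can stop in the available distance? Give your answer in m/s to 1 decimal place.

a = μg = 0.72 × 9.8 = 7.056 m/s².
v²/(2a) = d ⇒ v = √(2 × 7.056 × 18) = √254.02 = 15.9380 m/s.

Maximum speed ≈ 15.9 m/s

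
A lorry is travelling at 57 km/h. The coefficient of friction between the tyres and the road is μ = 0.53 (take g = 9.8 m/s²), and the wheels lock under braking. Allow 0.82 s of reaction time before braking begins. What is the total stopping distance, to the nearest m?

Total stopping distance ≈ 37 m

57 km/h ÷ 3.6 = 15.8333 m/s.
a = μg = 0.53 × 9.8 = 5.194 m/s².
Reaction distance = v·t_r = 15.8333 × 0.82 = 12.983 m.
Braking distance = v²/(2a) = 15.8333² / (2 × 5.194) = 250.693 / 10.388 = 24.133 m.
Total = 12.983 + 24.133 = 37.116 m.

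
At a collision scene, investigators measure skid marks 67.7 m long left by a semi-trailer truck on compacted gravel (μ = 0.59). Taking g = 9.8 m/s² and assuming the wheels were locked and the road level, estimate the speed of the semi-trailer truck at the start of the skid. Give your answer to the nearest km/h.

Initial speed ≈ 101 km/h

Deceleration a = μg = 0.59 × 9.8 = 5.782 m/s².
v = √(2a·d) = √(2 × 5.782 × 67.7) = √782.883 = 27.9800 m/s.
= 27.9800 × 3.6 = 100.728 km/h.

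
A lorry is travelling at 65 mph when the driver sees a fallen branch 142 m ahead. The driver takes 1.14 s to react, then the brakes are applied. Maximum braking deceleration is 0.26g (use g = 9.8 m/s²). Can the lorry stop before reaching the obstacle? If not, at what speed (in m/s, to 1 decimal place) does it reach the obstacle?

No — it strikes the obstacle at 17.0 m/s

65 mph × 0.44704 = 29.0576 m/s.
a = 0.26 × 9.8 = 2.548 m/s².
Reaction distance = 29.0576 × 1.14 = 33.126 m.
Braking distance needed to stop: v²/(2a) = 844.344 / 5.096 = 165.688 m, so total needed = 33.126 + 165.688 = 198.814 m > 142 m — it cannot stop.
Distance remaining when braking begins: 142 − 33.126 = 108.874 m.
v² = v₀² − 2a·d = 844.344 − 2 × 2.548 × 108.874 = 289.522 m²/s².
v = √289.522 = 17.015 m/s.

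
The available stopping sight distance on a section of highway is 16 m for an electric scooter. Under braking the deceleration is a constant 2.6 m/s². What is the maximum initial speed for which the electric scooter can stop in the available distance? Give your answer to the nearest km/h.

v²/(2a) = d ⇒ v = √(2 × 2.600 × 16) = √83.20 = 9.1214 m/s.
9.1214 m/s × 3.6 = 32.837 km/h.

Maximum speed ≈ 33 km/h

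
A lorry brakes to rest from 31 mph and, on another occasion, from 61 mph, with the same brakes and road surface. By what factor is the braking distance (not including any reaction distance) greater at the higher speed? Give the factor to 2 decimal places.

Braking distance d = v²/(2a), so with a fixed, d ∝ v².
Factor = (61/31)² = 1.9677² = 3.8718.

Factor ≈ 3.87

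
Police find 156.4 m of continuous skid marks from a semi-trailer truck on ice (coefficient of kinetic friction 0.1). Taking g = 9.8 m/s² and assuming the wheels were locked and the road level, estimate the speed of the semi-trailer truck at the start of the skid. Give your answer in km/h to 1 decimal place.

Deceleration a = μg = 0.1 × 9.8 = 0.980 m/s².
v = √(2a·d) = √(2 × 0.980 × 156.4) = √306.544 = 17.5084 m/s.
= 17.5084 × 3.6 = 63.030 km/h.

Initial speed ≈ 63.0 km/h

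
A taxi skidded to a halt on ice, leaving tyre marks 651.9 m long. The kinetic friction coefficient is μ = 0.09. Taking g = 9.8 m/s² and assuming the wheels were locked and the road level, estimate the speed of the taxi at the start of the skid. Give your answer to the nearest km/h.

Deceleration a = μg = 0.09 × 9.8 = 0.882 m/s².
v = √(2a·d) = √(2 × 0.882 × 651.9) = √1149.952 = 33.9109 m/s.
= 33.9109 × 3.6 = 122.079 km/h.

Initial speed ≈ 122 km/h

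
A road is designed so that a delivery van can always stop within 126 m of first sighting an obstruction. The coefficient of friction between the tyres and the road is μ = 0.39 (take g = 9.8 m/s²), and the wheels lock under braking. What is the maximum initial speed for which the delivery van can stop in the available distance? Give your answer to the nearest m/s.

Maximum speed ≈ 31 m/s

a = μg = 0.39 × 9.8 = 3.822 m/s².
v²/(2a) = d ⇒ v = √(2 × 3.822 × 126) = √963.14 = 31.0345 m/s.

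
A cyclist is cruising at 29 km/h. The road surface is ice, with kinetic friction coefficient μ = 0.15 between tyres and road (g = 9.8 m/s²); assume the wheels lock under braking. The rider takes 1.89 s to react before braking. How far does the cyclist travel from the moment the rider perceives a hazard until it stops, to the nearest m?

29 km/h ÷ 3.6 = 8.0556 m/s.
a = μg = 0.15 × 9.8 = 1.470 m/s².
Reaction distance = v·t_r = 8.0556 × 1.89 = 15.225 m.
Braking distance = v²/(2a) = 8.0556² / (2 × 1.470) = 64.893 / 2.940 = 22.072 m.
Total = 15.225 + 22.072 = 37.297 m.

Total stopping distance ≈ 37 m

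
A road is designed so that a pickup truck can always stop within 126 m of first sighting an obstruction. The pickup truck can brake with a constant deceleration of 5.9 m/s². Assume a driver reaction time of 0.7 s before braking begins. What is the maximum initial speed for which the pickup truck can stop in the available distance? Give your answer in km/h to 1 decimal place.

Stopping distance: v·t_r + v²/(2a) = 126 with t_r = 0.7 s and a = 5.900 m/s².
So v² + 8.260 v − 1486.80 = 0.
Positive root: v = −a·t_r + √((a·t_r)² + 2a·d) = −4.130 + √(17.057 + 1486.80) = 34.6496 m/s.
34.6496 m/s × 3.6 = 124.739 km/h.

Maximum speed ≈ 124.7 km/h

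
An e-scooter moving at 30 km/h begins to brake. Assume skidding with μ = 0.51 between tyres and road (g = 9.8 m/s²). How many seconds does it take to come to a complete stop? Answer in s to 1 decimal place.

Braking time ≈ 1.7 s

30 km/h ÷ 3.6 = 8.3333 m/s.
a = μg = 0.51 × 9.8 = 4.998 m/s².
Braking time = v/a = 8.3333 / 4.998 = 1.667 s.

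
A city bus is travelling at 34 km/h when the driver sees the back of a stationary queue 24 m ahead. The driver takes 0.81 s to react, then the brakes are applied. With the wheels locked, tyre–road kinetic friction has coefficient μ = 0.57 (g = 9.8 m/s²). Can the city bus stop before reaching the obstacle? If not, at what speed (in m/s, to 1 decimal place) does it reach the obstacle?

34 km/h ÷ 3.6 = 9.4444 m/s.
a = μg = 0.57 × 9.8 = 5.586 m/s².
Reaction distance = 9.4444 × 0.81 = 7.650 m.
Braking distance = v²/(2a) = 89.197 / 11.172 = 7.984 m.
Total stopping distance = 7.650 + 7.984 = 15.634 m, vs 24 m available — it stops with 24 − 15.634 = 8.366 m to spare.

Yes — it stops about 8.4 m short of the obstacle, so it never reaches it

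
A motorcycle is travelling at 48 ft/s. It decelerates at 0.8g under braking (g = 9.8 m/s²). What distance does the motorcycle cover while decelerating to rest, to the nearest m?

48 ft/s × 0.3048 = 14.6304 m/s.
a = 0.8 × 9.8 = 7.840 m/s².
Braking distance = v²/(2a) = 14.6304² / (2 × 7.840) = 214.049 / 15.680 = 13.651 m.

Braking distance ≈ 14 m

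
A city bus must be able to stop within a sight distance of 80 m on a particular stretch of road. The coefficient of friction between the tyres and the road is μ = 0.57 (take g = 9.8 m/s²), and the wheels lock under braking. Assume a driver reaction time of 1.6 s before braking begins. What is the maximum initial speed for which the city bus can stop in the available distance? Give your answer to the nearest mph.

a = μg = 0.57 × 9.8 = 5.586 m/s².
Stopping distance: v·t_r + v²/(2a) = 80 with t_r = 1.6 s and a = 5.586 m/s².
So v² + 17.875 v − 893.76 = 0.
Positive root: v = −a·t_r + √((a·t_r)² + 2a·d) = −8.938 + √(79.888 + 893.76) = 22.2653 m/s.
22.2653 m/s ÷ 0.44704 = 49.806 mph.

Maximum speed ≈ 50 mph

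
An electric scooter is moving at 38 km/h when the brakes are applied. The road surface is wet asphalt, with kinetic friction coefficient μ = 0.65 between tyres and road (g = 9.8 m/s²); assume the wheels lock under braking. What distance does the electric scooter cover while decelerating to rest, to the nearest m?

38 km/h ÷ 3.6 = 10.5556 m/s.
a = μg = 0.65 × 9.8 = 6.370 m/s².
Braking distance = v²/(2a) = 10.5556² / (2 × 6.370) = 111.421 / 12.740 = 8.746 m.

Braking distance ≈ 9 m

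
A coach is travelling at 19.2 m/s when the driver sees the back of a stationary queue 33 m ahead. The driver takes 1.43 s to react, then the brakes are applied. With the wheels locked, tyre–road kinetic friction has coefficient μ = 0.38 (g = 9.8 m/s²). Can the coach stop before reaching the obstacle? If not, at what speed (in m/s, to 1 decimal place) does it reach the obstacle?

a = μg = 0.38 × 9.8 = 3.724 m/s².
Reaction distance = 19.2000 × 1.43 = 27.456 m.
Braking distance needed to stop: v²/(2a) = 368.640 / 7.448 = 49.495 m, so total needed = 27.456 + 49.495 = 76.951 m > 33 m — it cannot stop.
Distance remaining when braking begins: 33 − 27.456 = 5.544 m.
v² = v₀² − 2a·d = 368.640 − 2 × 3.724 × 5.544 = 327.348 m²/s².
v = √327.348 = 18.093 m/s.

No — it strikes the obstacle at 18.1 m/s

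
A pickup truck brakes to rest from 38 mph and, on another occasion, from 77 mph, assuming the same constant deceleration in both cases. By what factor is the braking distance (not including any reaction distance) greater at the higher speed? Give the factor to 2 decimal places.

Factor ≈ 4.11

Braking distance d = v²/(2a), so with a fixed, d ∝ v².
Factor = (77/38)² = 2.0263² = 4.1059.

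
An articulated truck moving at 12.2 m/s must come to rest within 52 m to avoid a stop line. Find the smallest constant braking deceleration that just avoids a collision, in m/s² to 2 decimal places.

v² = 2a·d ⇒ a = v²/(2d) = 12.2000² / (2 × 52.000) = 148.840 / 104.000 = 1.4312 m/s².

Required deceleration ≈ 1.43 m/s²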